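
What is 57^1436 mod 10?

1

The units digit of 57^n cycles with period 4: 7, 9, 3, 1, …
1436 leaves remainder 0 on division by 4, so 57^1436 ends in 1.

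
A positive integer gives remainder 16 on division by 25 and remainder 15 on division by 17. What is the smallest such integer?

66

x ≡ 15 (mod 17) gives x ∈ {15, 32, 49, 66}.
The first of these with x mod 25 = 16 is 66.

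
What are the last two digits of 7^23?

Successive squares of 7 mod 100: 7^1≡7, 7^2≡49, 7^4≡1, 7^8≡1, 7^16≡1.
Since 23 = 1 + 2 + 4 + 16 in binary, 7^23 ≡ 7·49·1·1 ≡ 43 (mod 100).

43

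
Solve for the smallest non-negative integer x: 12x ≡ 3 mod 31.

12⁻¹ ≡ 13 (mod 31) because 12·13 = 156 = 5·31 + 1.
So x ≡ 13·3 = 39 ≡ 8 (mod 31).
Check: 12·8 = 96 = 3·31 + 3.

8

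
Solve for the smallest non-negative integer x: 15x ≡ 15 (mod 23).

The inverse of 15 mod 23 is 20 (since 15·20 = 300 ≡ 1).
Multiplying both sides by 20: x ≡ 20·15 = 300 ≡ 1 (mod 23).
Check: 15·1 = 15 = 0·23 + 15.

1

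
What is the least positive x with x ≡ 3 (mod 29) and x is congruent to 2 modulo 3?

Since 3·10 ≡ 1 (mod 29), take x = 2 + 3·((3−2)·10 mod 29) = 2 + 3·10 = 32.
Check: 32 mod 29 = 3, 32 mod 3 = 2.

32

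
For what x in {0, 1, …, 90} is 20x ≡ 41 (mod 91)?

The inverse of 20 mod 91 is 41 (since 20·41 = 820 ≡ 1).
So x ≡ 41·41 = 1681 ≡ 43 (mod 91).

43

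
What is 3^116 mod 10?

Powers of 3 mod 10 repeat with period 4: 3, 9, 7, 1.
116 mod 4 = 0, so the last digit matches 3^4 = 1.

1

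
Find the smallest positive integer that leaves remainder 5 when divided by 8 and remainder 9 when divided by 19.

85

x ≡ 5 (mod 8) gives x ∈ {5, 13, 21, 29, 37, 45, 53, 61, …}.
The first of these with x mod 19 = 9 is 85.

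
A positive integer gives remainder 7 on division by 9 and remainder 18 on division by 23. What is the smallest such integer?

133

x ≡ 7 (mod 9) gives x ∈ {7, 16, 25, 34, 43, 52, 61, 70, …}.
The first of these with x mod 23 = 18 is 133.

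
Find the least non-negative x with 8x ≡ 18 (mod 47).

14

8⁻¹ ≡ 6 (mod 47) because 8·6 = 48 = 1·47 + 1.
Multiplying both sides by 6: x ≡ 6·18 = 108 ≡ 14 (mod 47).
Check: 8·14 = 112 = 2·47 + 18.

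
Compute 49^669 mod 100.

49

Square-and-reduce mod 100: 49^1≡49, 49^2≡1, 49^4≡1, 49^8≡1, 49^16≡1, 49^32≡1, 49^64≡1, 49^128≡1, 49^256≡1, 49^512≡1.
Since 669 = 1 + 4 + 8 + 16 + 128 + 512 in binary, 49^669 ≡ 49·1·1·1·1·1 ≡ 49 (mod 100).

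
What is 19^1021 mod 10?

9

The units digit of 19^n cycles with period 2: 9, 1, …
1021 mod 2 = 1, so the last digit matches 9^1 = 9.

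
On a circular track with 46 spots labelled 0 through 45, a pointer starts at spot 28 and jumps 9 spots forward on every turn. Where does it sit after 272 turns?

38

272·9 = 2448.
2448 mod 46 = 10 (since 53·46 = 2438).
(28 + 10) mod 46 = 38.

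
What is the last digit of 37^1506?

Last digits of 7^n: 7, 9, 3, 1 (period 4).
1506 mod 4 = 2, so the last digit matches 7^2 = 9.

9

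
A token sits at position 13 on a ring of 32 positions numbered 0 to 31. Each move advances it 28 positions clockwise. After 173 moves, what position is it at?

173·28 = 4844.
4844 − 151·32 = 12, so 4844 ≡ 12 (mod 32).
(13 + 12) mod 32 = 25.

25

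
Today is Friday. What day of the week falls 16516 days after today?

Monday

16516 mod 7 = 3 (since 2359·7 = 16513).
Friday + 3 days → Monday.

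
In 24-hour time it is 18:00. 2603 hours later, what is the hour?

2603 − 108·24 = 11, so 2603 ≡ 11 (mod 24).
(18 + 11) mod 24 = 5.

5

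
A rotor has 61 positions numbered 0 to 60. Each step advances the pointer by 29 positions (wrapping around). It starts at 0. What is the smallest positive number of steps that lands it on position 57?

The inverse of 29 mod 61 is 40 (since 29·40 = 1160 ≡ 1).
Multiplying both sides by 40: x ≡ 40·57 = 2280 ≡ 23 (mod 61).
Check: 29·23 = 667 = 10·61 + 57.

23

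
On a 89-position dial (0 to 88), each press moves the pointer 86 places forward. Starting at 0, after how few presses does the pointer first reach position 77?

The inverse of 86 mod 89 is 59 (since 86·59 = 5074 ≡ 1).
So x ≡ 59·77 = 4543 ≡ 4 (mod 89).

4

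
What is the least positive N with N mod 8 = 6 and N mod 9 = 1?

Since 9·1 ≡ 1 (mod 8), take x = 1 + 9·((6−1)·1 mod 8) = 1 + 9·5 = 46.
Check: 46 mod 8 = 6, 46 mod 9 = 1.

46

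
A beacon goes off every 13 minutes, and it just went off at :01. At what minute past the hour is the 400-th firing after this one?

400·13 = 5200.
5200 = 86·60 + 40, so 5200 mod 60 = 40.
(1 + 40) mod 60 = 41.

41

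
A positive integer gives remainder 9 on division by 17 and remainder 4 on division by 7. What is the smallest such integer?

x ≡ 4 (mod 7) gives x ∈ {4, 11, 18, 25, 32, 39, 46, 53, …}.
The first of these with x mod 17 = 9 is 60.

60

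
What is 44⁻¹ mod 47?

31

47 = 1·44 + 3
44 = 14·3 + 2
3 = 1·2 + 1
2 = 2·1 + 0
Back-substituting gives 44·31 ≡ 1 (mod 47).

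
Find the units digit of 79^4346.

1

Powers of 9 mod 10 repeat with period 2: 9, 1.
4346 leaves remainder 0 on division by 2, so 79^4346 ends in 1.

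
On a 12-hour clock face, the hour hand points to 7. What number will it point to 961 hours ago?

961 mod 12 = 1 (since 80·12 = 960).
7 − 1 → 6 on a 12-hour dial.

6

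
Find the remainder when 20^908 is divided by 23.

Successive squares of 20 mod 23: 20^1≡20, 20^2≡9, 20^4≡12, 20^8≡6, 20^16≡13, 20^32≡8, 20^64≡18, 20^128≡2, 20^256≡4, 20^512≡16.
Since 908 = 4 + 8 + 128 + 256 + 512 in binary, 20^908 ≡ 12·6·2·4·16 ≡ 16 (mod 23).

16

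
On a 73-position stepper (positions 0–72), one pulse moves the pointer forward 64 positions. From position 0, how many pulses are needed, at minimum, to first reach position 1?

8

64·8 = 512 = 7·73 + 1, so 64⁻¹ ≡ 8 (mod 73).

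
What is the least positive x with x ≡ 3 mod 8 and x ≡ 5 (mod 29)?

x ≡ 3 (mod 8) gives x ∈ {3, 11, 19, 27, 35, 43, 51, 59, …}.
The first of these with x mod 29 = 5 is 179.

179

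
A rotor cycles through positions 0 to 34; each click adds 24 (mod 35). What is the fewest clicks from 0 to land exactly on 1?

19

35 = 1·24 + 11
24 = 2·11 + 2
11 = 5·2 + 1
2 = 2·1 + 0
Back-substituting gives 24·19 ≡ 1 (mod 35).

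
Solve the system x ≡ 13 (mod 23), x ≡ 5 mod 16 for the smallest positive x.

197

x ≡ 5 (mod 16) gives x ∈ {5, 21, 37, 53, 69, 85, 101, 117, …}.
The first of these with x mod 23 = 13 is 197.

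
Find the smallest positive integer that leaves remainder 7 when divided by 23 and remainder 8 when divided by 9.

53

x ≡ 8 (mod 9) gives x ∈ {8, 17, 26, 35, 44, 53}.
The first of these with x mod 23 = 7 is 53.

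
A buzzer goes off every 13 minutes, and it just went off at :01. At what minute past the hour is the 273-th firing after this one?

10

273·13 = 3549.
3549 − 59·60 = 9, so 3549 ≡ 9 (mod 60).
(1 + 9) mod 60 = 10.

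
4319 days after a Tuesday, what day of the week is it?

Tuesday

4319 mod 7 = 0 (since 617·7 = 4319).
Tuesday + 0 days → Tuesday.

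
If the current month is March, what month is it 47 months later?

February

Dividing 47 by 12 gives quotient 3 and remainder 11.
March + 11 months → February.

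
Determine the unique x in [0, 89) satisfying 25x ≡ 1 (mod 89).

25⁻¹ ≡ 57 (mod 89) because 25·57 = 1425 = 16·89 + 1.
So x ≡ 57·1 = 57 ≡ 57 (mod 89).
Check: 25·57 = 1425 = 16·89 + 1.

57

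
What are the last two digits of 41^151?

41

By repeated squaring mod 100: 41^1≡41, 41^2≡81, 41^4≡61, 41^8≡21, 41^16≡41, 41^32≡81, 41^64≡61, 41^128≡21.
151 = 1 + 2 + 4 + 16 + 128, so 41^151 ≡ 41·81·61·41·21 ≡ 41 (mod 100).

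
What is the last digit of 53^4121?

3

The units digit of 53^n cycles with period 4: 3, 9, 7, 1, …
4121 leaves remainder 1 on division by 4, so 53^4121 ends in 3.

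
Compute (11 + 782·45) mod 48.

17

782·45 = 35190.
35190 − 733·48 = 6, so 35190 ≡ 6 (mod 48).
(11 + 6) mod 48 = 17.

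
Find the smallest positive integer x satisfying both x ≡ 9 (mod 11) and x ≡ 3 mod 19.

x ≡ 9 (mod 11) gives x ∈ {9, 20, 31, 42, 53, 64, 75, 86, …}.
The first of these with x mod 19 = 3 is 174.

174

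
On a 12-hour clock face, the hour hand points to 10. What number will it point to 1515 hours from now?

1515 mod 12 = 3 (since 126·12 = 1512).
10 + 3 → 1 on a 12-hour dial.

1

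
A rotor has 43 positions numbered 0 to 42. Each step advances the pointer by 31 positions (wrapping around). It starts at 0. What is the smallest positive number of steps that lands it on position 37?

The inverse of 31 mod 43 is 25 (since 31·25 = 775 ≡ 1).
So x ≡ 25·37 = 925 ≡ 22 (mod 43).
Check: 31·22 = 682 = 15·43 + 37.

22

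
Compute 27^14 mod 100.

Square-and-reduce mod 100: 27^1≡27, 27^2≡29, 27^4≡41, 27^8≡81.
Since 14 = 2 + 4 + 8 in binary, 27^14 ≡ 29·41·81 ≡ 9 (mod 100).

9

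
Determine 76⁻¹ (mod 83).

71

76·71 = 5396 = 65·83 + 1, so 76⁻¹ ≡ 71 (mod 83).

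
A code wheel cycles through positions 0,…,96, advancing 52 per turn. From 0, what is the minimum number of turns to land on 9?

58

The inverse of 52 mod 97 is 28 (since 52·28 = 1456 ≡ 1).
Multiplying both sides by 28: x ≡ 28·9 = 252 ≡ 58 (mod 97).
Check: 52·58 = 3016 = 31·97 + 9.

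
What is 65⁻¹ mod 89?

63

65·63 = 4095 = 46·89 + 1, so 65⁻¹ ≡ 63 (mod 89).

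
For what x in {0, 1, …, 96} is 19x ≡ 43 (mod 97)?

19⁻¹ ≡ 46 (mod 97) because 19·46 = 874 = 9·97 + 1.
Multiplying both sides by 46: x ≡ 46·43 = 1978 ≡ 38 (mod 97).

38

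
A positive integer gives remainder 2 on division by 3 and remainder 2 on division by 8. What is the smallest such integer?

2

x ≡ 2 (mod 3) gives x ∈ {2}.
The first of these with x mod 8 = 2 is 2.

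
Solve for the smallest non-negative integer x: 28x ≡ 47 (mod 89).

The inverse of 28 mod 89 is 35 (since 28·35 = 980 ≡ 1).
So x ≡ 35·47 = 1645 ≡ 43 (mod 89).

43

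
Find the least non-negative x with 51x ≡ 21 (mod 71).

38

The inverse of 51 mod 71 is 39 (since 51·39 = 1989 ≡ 1).
Multiplying both sides by 39: x ≡ 39·21 = 819 ≡ 38 (mod 71).
Check: 51·38 = 1938 = 27·71 + 21.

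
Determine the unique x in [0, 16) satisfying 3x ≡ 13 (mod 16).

3⁻¹ ≡ 11 (mod 16) because 3·11 = 33 = 2·16 + 1.
So x ≡ 11·13 = 143 ≡ 15 (mod 16).
Check: 3·15 = 45 = 2·16 + 13.

15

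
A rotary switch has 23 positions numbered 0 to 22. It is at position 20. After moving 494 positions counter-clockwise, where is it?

494 − 21·23 = 11, so 494 ≡ 11 (mod 23).
(20 − 11) mod 23 = 9.

9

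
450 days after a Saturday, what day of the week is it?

Monday

450 mod 7 = 2 (since 64·7 = 448).
Saturday + 2 days → Monday.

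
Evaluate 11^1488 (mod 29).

25

Square-and-reduce mod 29: 11^1≡11, 11^2≡5, 11^4≡25, 11^8≡16, 11^16≡24, 11^32≡25, 11^64≡16, 11^128≡24, 11^256≡25, 11^512≡16, 11^1024≡24.
1488 = 16 + 64 + 128 + 256 + 1024, so 11^1488 ≡ 24·16·24·25·24 ≡ 25 (mod 29).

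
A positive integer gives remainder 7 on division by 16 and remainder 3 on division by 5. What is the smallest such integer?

23

x ≡ 3 (mod 5) gives x ∈ {3, 8, 13, 18, 23}.
The first of these with x mod 16 = 7 is 23.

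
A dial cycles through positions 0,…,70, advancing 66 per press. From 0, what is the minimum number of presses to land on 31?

66⁻¹ ≡ 14 (mod 71) because 66·14 = 924 = 13·71 + 1.
Multiplying both sides by 14: x ≡ 14·31 = 434 ≡ 8 (mod 71).

8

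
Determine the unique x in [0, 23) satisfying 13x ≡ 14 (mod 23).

17

The inverse of 13 mod 23 is 16 (since 13·16 = 208 ≡ 1).
So x ≡ 16·14 = 224 ≡ 17 (mod 23).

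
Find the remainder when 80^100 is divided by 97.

Successive squares of 80 mod 97: 80^1≡80, 80^2≡95, 80^4≡4, 80^8≡16, 80^16≡62, 80^32≡61, 80^64≡35.
100 = 4 + 32 + 64, so 80^100 ≡ 4·61·35 ≡ 4 (mod 97).

4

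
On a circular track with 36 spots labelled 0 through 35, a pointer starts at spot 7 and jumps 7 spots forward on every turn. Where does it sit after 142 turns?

142·7 = 994.
994 − 27·36 = 22, so 994 ≡ 22 (mod 36).
(7 + 22) mod 36 = 29.

29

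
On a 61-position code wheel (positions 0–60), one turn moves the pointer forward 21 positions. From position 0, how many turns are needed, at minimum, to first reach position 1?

32

21·32 = 672 = 11·61 + 1, so 21⁻¹ ≡ 32 (mod 61).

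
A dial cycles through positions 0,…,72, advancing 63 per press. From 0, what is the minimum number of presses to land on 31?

63⁻¹ ≡ 51 (mod 73) because 63·51 = 3213 = 44·73 + 1.
Multiplying both sides by 51: x ≡ 51·31 = 1581 ≡ 48 (mod 73).

48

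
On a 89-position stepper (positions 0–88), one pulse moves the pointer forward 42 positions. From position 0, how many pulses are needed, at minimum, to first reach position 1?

42·53 = 2226 = 25·89 + 1, so 42⁻¹ ≡ 53 (mod 89).

53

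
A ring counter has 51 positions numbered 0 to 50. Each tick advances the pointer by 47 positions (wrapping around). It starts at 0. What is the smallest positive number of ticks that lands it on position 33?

30

47⁻¹ ≡ 38 (mod 51) because 47·38 = 1786 = 35·51 + 1.
Multiplying both sides by 38: x ≡ 38·33 = 1254 ≡ 30 (mod 51).
Check: 47·30 = 1410 = 27·51 + 33.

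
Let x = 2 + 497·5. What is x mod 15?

12

497·5 = 2485.
2485 − 165·15 = 10, so 2485 ≡ 10 (mod 15).
(2 + 10) mod 15 = 12.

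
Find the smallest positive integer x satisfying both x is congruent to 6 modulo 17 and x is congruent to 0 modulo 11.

176

x ≡ 0 (mod 11) gives x ∈ {0, 11, 22, 33, 44, 55, 66, 77, …}.
The first of these with x mod 17 = 6 is 176.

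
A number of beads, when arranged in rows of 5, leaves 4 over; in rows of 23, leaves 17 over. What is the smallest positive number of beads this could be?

x ≡ 4 (mod 5) gives x ∈ {4, 9, 14, 19, 24, 29, 34, 39, …}.
The first of these with x mod 23 = 17 is 109.

109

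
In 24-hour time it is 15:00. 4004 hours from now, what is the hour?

4004 mod 24 = 20 (since 166·24 = 3984).
(15 + 20) mod 24 = 11.

11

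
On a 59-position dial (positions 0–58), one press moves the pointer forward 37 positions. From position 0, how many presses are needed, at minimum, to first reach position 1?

8

37·8 = 296 = 5·59 + 1, so 37⁻¹ ≡ 8 (mod 59).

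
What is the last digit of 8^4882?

4

The units digit of 8^n cycles with period 4: 8, 4, 2, 6, …
4882 leaves remainder 2 on division by 4, so 8^4882 ends in 4.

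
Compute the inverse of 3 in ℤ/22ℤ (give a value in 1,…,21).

3·15 = 45 = 2·22 + 1, so 3⁻¹ ≡ 15 (mod 22).

15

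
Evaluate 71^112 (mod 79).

65

Square-and-reduce mod 79: 71^1≡71, 71^2≡64, 71^4≡67, 71^8≡65, 71^16≡38, 71^32≡22, 71^64≡10.
112 = 16 + 32 + 64, so 71^112 ≡ 38·22·10 ≡ 65 (mod 79).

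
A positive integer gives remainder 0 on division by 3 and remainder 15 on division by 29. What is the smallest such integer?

15

x ≡ 0 (mod 3) gives x ∈ {0, 3, 6, 9, 12, 15}.
The first of these with x mod 29 = 15 is 15.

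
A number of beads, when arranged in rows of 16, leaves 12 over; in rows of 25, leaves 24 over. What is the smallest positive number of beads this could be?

x ≡ 12 (mod 16) gives x ∈ {12, 28, 44, 60, 76, 92, 108, 124}.
The first of these with x mod 25 = 24 is 124.

124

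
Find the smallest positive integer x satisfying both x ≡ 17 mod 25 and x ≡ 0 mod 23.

92

Since 23·12 ≡ 1 (mod 25), take x = 0 + 23·((17−0)·12 mod 25) = 0 + 23·4 = 92.
Check: 92 mod 25 = 17, 92 mod 23 = 0.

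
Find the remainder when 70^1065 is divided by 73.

Successive squares of 70 mod 73: 70^1≡70, 70^2≡9, 70^4≡8, 70^8≡64, 70^16≡8, 70^32≡64, 70^64≡8, 70^128≡64, 70^256≡8, 70^512≡64, 70^1024≡8.
1065 = 1 + 8 + 32 + 1024, so 70^1065 ≡ 70·64·64·8 ≡ 27 (mod 73).

27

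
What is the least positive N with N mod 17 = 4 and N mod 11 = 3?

157

Since 11·14 ≡ 1 (mod 17), take x = 3 + 11·((4−3)·14 mod 17) = 3 + 11·14 = 157.
Check: 157 mod 17 = 4, 157 mod 11 = 3.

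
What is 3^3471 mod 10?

7

The units digit of 3^n cycles with period 4: 3, 9, 7, 1, …
3471 mod 4 = 3, so the last digit matches 3^3 = 7.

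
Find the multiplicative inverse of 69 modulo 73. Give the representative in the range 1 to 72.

69·18 = 1242 = 17·73 + 1, so 69⁻¹ ≡ 18 (mod 73).

18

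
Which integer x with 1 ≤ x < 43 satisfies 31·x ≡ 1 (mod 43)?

25

31·25 = 775 = 18·43 + 1, so 31⁻¹ ≡ 25 (mod 43).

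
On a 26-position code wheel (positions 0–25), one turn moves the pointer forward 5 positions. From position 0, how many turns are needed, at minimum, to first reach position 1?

21

5·21 = 105 = 4·26 + 1, so 5⁻¹ ≡ 21 (mod 26).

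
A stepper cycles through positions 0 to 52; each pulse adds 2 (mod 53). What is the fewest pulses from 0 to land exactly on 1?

2·27 = 54 = 1·53 + 1, so 2⁻¹ ≡ 27 (mod 53).

27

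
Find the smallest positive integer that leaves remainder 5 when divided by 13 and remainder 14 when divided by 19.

109

Since 19·11 ≡ 1 (mod 13), take x = 14 + 19·((5−14)·11 mod 13) = 14 + 19·5 = 109.
Check: 109 mod 13 = 5, 109 mod 19 = 14.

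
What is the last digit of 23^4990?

9

Powers of 3 mod 10 repeat with period 4: 3, 9, 7, 1.
4990 leaves remainder 2 on division by 4, so 23^4990 ends in 9.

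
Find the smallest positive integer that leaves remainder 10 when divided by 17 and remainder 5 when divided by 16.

197

Since 16·16 ≡ 1 (mod 17), take x = 5 + 16·((10−5)·16 mod 17) = 5 + 16·12 = 197.
Check: 197 mod 17 = 10, 197 mod 16 = 5.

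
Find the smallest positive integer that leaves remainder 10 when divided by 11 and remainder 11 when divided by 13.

76

Since 13·6 ≡ 1 (mod 11), take x = 11 + 13·((10−11)·6 mod 11) = 11 + 13·5 = 76.
Check: 76 mod 11 = 10, 76 mod 13 = 11.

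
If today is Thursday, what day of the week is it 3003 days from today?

Thursday

Dividing 3003 by 7 gives quotient 429 and remainder 0.
Thursday + 0 days → Thursday.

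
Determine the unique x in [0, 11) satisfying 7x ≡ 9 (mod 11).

6

7⁻¹ ≡ 8 (mod 11) because 7·8 = 56 = 5·11 + 1.
So x ≡ 8·9 = 72 ≡ 6 (mod 11).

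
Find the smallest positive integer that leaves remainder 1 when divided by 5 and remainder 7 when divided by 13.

46

x ≡ 1 (mod 5) gives x ∈ {1, 6, 11, 16, 21, 26, 31, 36, …}.
The first of these with x mod 13 = 7 is 46.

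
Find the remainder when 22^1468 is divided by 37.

16

Square-and-reduce mod 37: 22^1≡22, 22^2≡3, 22^4≡9, 22^8≡7, 22^16≡12, 22^32≡33, 22^64≡16, 22^128≡34, 22^256≡9, 22^512≡7, 22^1024≡12.
1468 = 4 + 8 + 16 + 32 + 128 + 256 + 1024, so 22^1468 ≡ 9·7·12·33·34·9·12 ≡ 16 (mod 37).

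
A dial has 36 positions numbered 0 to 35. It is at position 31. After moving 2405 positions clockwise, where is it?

2405 = 66·36 + 29, so 2405 mod 36 = 29.
(31 + 29) mod 36 = 24.

24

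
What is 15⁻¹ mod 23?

20

23 = 1·15 + 8
15 = 1·8 + 7
8 = 1·7 + 1
7 = 7·1 + 0
Back-substituting gives 15·20 ≡ 1 (mod 23).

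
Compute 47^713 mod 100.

27

Successive squares of 47 mod 100: 47^1≡47, 47^2≡9, 47^4≡81, 47^8≡61, 47^16≡21, 47^32≡41, 47^64≡81, 47^128≡61, 47^256≡21, 47^512≡41.
713 = 1 + 8 + 64 + 128 + 512, so 47^713 ≡ 47·61·81·61·41 ≡ 27 (mod 100).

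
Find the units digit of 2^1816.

6

Powers of 2 mod 10 repeat with period 4: 2, 4, 8, 6.
1816 mod 4 = 0, so the last digit matches 2^4 = 6.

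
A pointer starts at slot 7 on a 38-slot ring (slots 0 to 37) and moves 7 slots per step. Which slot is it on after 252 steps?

23

252·7 = 1764.
1764 = 46·38 + 16, so 1764 mod 38 = 16.
(7 + 16) mod 38 = 23.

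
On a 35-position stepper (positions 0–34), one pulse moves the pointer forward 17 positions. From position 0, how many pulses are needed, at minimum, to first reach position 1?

35 = 2·17 + 1
17 = 17·1 + 0
Back-substituting gives 17·33 ≡ 1 (mod 35).

33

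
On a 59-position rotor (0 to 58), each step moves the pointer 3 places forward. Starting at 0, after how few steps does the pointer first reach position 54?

18

3⁻¹ ≡ 20 (mod 59) because 3·20 = 60 = 1·59 + 1.
So x ≡ 20·54 = 1080 ≡ 18 (mod 59).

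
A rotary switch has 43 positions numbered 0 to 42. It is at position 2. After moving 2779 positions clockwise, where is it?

2779 − 64·43 = 27, so 2779 ≡ 27 (mod 43).
(2 + 27) mod 43 = 29.

29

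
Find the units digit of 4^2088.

Powers of 4 mod 10 repeat with period 2: 4, 6.
2088 mod 2 = 0, so the last digit matches 4^2 = 6.

6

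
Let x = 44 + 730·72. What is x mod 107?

730·72 = 52560.
52560 mod 107 = 23 (since 491·107 = 52537).
(44 + 23) mod 107 = 67.

67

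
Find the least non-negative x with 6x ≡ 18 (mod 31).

3

6⁻¹ ≡ 26 (mod 31) because 6·26 = 156 = 5·31 + 1.
Multiplying both sides by 26: x ≡ 26·18 = 468 ≡ 3 (mod 31).
Check: 6·3 = 18 = 0·31 + 18.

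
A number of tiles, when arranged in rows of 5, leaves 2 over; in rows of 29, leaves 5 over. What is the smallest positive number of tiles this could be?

x ≡ 2 (mod 5) gives x ∈ {2, 7, 12, 17, 22, 27, 32, 37, …}.
The first of these with x mod 29 = 5 is 92.

92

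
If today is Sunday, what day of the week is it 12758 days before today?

12758 mod 7 = 4 (since 1822·7 = 12754).
Sunday − 4 days → Wednesday.

Wednesday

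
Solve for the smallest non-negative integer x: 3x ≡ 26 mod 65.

52

The inverse of 3 mod 65 is 22 (since 3·22 = 66 ≡ 1).
So x ≡ 22·26 = 572 ≡ 52 (mod 65).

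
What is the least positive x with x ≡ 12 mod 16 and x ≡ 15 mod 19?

x ≡ 12 (mod 16) gives x ∈ {12, 28, 44, 60, 76, 92, 108, 124, …}.
The first of these with x mod 19 = 15 is 300.

300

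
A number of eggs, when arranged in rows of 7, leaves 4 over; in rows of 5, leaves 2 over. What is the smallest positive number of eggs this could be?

x ≡ 2 (mod 5) gives x ∈ {2, 7, 12, 17, 22, 27, 32}.
The first of these with x mod 7 = 4 is 32.

32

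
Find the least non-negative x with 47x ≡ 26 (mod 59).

47⁻¹ ≡ 54 (mod 59) because 47·54 = 2538 = 43·59 + 1.
So x ≡ 54·26 = 1404 ≡ 47 (mod 59).

47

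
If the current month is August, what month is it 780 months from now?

780 mod 12 = 0 (since 65·12 = 780).
August + 0 months → August.

August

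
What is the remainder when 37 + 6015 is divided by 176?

Dividing 6015 by 176 gives quotient 34 and remainder 31.
(37 + 31) mod 176 = 68.

68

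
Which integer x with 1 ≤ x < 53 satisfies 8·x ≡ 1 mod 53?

20

8·20 = 160 = 3·53 + 1, so 8⁻¹ ≡ 20 (mod 53).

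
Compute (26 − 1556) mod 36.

18

1556 mod 36 = 8 (since 43·36 = 1548).
(26 − 8) mod 36 = 18.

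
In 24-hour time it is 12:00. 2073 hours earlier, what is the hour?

3

Dividing 2073 by 24 gives quotient 86 and remainder 9.
(12 − 9) mod 24 = 3.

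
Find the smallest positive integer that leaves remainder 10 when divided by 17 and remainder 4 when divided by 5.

x ≡ 4 (mod 5) gives x ∈ {4, 9, 14, 19, 24, 29, 34, 39, …}.
The first of these with x mod 17 = 10 is 44.

44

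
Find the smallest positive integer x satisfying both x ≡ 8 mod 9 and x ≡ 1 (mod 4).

17

Since 4·7 ≡ 1 (mod 9), take x = 1 + 4·((8−1)·7 mod 9) = 1 + 4·4 = 17.
Check: 17 mod 9 = 8, 17 mod 4 = 1.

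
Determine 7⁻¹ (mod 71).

61

7·61 = 427 = 6·71 + 1, so 7⁻¹ ≡ 61 (mod 71).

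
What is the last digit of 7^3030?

9

Powers of 7 mod 10 repeat with period 4: 7, 9, 3, 1.
3030 mod 4 = 2, so the last digit matches 7^2 = 9.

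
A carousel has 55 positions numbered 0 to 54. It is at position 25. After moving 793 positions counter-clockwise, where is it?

2

793 − 14·55 = 23, so 793 ≡ 23 (mod 55).
(25 − 23) mod 55 = 2.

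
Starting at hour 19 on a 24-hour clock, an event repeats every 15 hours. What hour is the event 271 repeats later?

4

271·15 = 4065.
Dividing 4065 by 24 gives quotient 169 and remainder 9.
(19 + 9) mod 24 = 4.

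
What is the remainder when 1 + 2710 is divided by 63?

2710 mod 63 = 1 (since 43·63 = 2709).
(1 + 1) mod 63 = 2.

2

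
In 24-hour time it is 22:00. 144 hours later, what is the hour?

22

144 = 6·24 + 0, so 144 mod 24 = 0.
(22 + 0) mod 24 = 22.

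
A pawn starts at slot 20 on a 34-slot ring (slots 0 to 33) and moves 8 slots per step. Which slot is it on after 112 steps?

32

112·8 = 896.
Dividing 896 by 34 gives quotient 26 and remainder 12.
(20 + 12) mod 34 = 32.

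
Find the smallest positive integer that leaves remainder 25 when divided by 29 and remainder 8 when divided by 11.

x ≡ 8 (mod 11) gives x ∈ {8, 19, 30, 41, 52, 63, 74, 85, …}.
The first of these with x mod 29 = 25 is 228.

228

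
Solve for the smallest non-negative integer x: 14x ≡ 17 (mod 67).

14⁻¹ ≡ 24 (mod 67) because 14·24 = 336 = 5·67 + 1.
Multiplying both sides by 24: x ≡ 24·17 = 408 ≡ 6 (mod 67).
Check: 14·6 = 84 = 1·67 + 17.

6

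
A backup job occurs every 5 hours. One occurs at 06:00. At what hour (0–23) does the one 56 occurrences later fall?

22

56·5 = 280.
Dividing 280 by 24 gives quotient 11 and remainder 16.
(6 + 16) mod 24 = 22.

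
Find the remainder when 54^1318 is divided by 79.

51

Square-and-reduce mod 79: 54^1≡54, 54^2≡72, 54^4≡49, 54^8≡31, 54^16≡13, 54^32≡11, 54^64≡42, 54^128≡26, 54^256≡44, 54^512≡40, 54^1024≡20.
Since 1318 = 2 + 4 + 32 + 256 + 1024 in binary, 54^1318 ≡ 72·49·11·44·20 ≡ 51 (mod 79).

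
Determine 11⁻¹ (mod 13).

11·6 = 66 = 5·13 + 1, so 11⁻¹ ≡ 6 (mod 13).

6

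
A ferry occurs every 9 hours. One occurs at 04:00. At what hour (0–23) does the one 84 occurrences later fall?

16

84·9 = 756.
756 − 31·24 = 12, so 756 ≡ 12 (mod 24).
(4 + 12) mod 24 = 16.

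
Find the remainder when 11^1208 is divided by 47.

6

Successive squares of 11 mod 47: 11^1≡11, 11^2≡27, 11^4≡24, 11^8≡12, 11^16≡3, 11^32≡9, 11^64≡34, 11^128≡28, 11^256≡32, 11^512≡37, 11^1024≡6.
Since 1208 = 8 + 16 + 32 + 128 + 1024 in binary, 11^1208 ≡ 12·3·9·28·6 ≡ 6 (mod 47).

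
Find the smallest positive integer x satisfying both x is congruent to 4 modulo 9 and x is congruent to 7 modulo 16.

Since 16·4 ≡ 1 (mod 9), take x = 7 + 16·((4−7)·4 mod 9) = 7 + 16·6 = 103.
Check: 103 mod 9 = 4, 103 mod 16 = 7.

103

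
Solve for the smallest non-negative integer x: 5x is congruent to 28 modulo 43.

The inverse of 5 mod 43 is 26 (since 5·26 = 130 ≡ 1).
So x ≡ 26·28 = 728 ≡ 40 (mod 43).

40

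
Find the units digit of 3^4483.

7

The units digit of 3^n cycles with period 4: 3, 9, 7, 1, …
4483 leaves remainder 3 on division by 4, so 3^4483 ends in 7.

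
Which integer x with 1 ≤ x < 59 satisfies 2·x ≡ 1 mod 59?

30

59 = 29·2 + 1
2 = 2·1 + 0
Back-substituting gives 2·30 ≡ 1 (mod 59).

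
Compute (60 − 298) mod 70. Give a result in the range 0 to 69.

42

298 − 4·70 = 18, so 298 ≡ 18 (mod 70).
(60 − 18) mod 70 = 42.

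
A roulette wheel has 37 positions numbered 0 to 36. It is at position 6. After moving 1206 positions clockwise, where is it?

28

1206 = 32·37 + 22, so 1206 mod 37 = 22.
(6 + 22) mod 37 = 28.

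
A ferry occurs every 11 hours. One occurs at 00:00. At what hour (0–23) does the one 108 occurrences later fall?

108·11 = 1188.
1188 − 49·24 = 12, so 1188 ≡ 12 (mod 24).
(0 + 12) mod 24 = 12.

12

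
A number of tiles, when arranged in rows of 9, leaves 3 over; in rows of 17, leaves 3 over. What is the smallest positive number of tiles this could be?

3

x ≡ 3 (mod 9) gives x ∈ {3}.
The first of these with x mod 17 = 3 is 3.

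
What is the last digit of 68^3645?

Last digits of 8^n: 8, 4, 2, 6 (period 4).
3645 mod 4 = 1, so the last digit matches 8^1 = 8.

8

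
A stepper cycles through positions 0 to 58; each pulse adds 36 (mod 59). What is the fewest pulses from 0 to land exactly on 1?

41

36·41 = 1476 = 25·59 + 1, so 36⁻¹ ≡ 41 (mod 59).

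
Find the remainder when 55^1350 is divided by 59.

51

Successive squares of 55 mod 59: 55^1≡55, 55^2≡16, 55^4≡20, 55^8≡46, 55^16≡51, 55^32≡5, 55^64≡25, 55^128≡35, 55^256≡45, 55^512≡19, 55^1024≡7.
Since 1350 = 2 + 4 + 64 + 256 + 1024 in binary, 55^1350 ≡ 16·20·25·45·7 ≡ 51 (mod 59).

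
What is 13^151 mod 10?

7

Powers of 3 mod 10 repeat with period 4: 3, 9, 7, 1.
151 mod 4 = 3, so the last digit matches 3^3 = 7.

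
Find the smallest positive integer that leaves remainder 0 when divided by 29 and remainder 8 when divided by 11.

261

Since 11·8 ≡ 1 (mod 29), take x = 8 + 11·((0−8)·8 mod 29) = 8 + 11·23 = 261.
Check: 261 mod 29 = 0, 261 mod 11 = 8.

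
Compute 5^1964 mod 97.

9

Square-and-reduce mod 97: 5^1≡5, 5^2≡25, 5^4≡43, 5^8≡6, 5^16≡36, 5^32≡35, 5^64≡61, 5^128≡35, 5^256≡61, 5^512≡35, 5^1024≡61.
1964 = 4 + 8 + 32 + 128 + 256 + 512 + 1024, so 5^1964 ≡ 43·6·35·35·61·35·61 ≡ 9 (mod 97).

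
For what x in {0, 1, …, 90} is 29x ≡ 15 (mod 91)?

57

29⁻¹ ≡ 22 (mod 91) because 29·22 = 638 = 7·91 + 1.
So x ≡ 22·15 = 330 ≡ 57 (mod 91).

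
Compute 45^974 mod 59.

Successive squares of 45 mod 59: 45^1≡45, 45^2≡19, 45^4≡7, 45^8≡49, 45^16≡41, 45^32≡29, 45^64≡15, 45^128≡48, 45^256≡3, 45^512≡9.
974 = 2 + 4 + 8 + 64 + 128 + 256 + 512, so 45^974 ≡ 19·7·49·15·48·3·9 ≡ 16 (mod 59).

16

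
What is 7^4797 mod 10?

7

Powers of 7 mod 10 repeat with period 4: 7, 9, 3, 1.
4797 leaves remainder 1 on division by 4, so 7^4797 ends in 7.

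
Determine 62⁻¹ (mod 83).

79

62·79 = 4898 = 59·83 + 1, so 62⁻¹ ≡ 79 (mod 83).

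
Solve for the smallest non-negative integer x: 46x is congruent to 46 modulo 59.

1

The inverse of 46 mod 59 is 9 (since 46·9 = 414 ≡ 1).
Multiplying both sides by 9: x ≡ 9·46 = 414 ≡ 1 (mod 59).
Check: 46·1 = 46 = 0·59 + 46.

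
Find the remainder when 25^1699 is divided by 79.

44

Square-and-reduce mod 79: 25^1≡25, 25^2≡72, 25^4≡49, 25^8≡31, 25^16≡13, 25^32≡11, 25^64≡42, 25^128≡26, 25^256≡44, 25^512≡40, 25^1024≡20.
1699 = 1 + 2 + 32 + 128 + 512 + 1024, so 25^1699 ≡ 25·72·11·26·40·20 ≡ 44 (mod 79).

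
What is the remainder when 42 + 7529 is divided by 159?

7529 = 47·159 + 56, so 7529 mod 159 = 56.
(42 + 56) mod 159 = 98.

98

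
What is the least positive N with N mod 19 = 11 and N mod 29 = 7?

239

x ≡ 11 (mod 19) gives x ∈ {11, 30, 49, 68, 87, 106, 125, 144, …}.
The first of these with x mod 29 = 7 is 239.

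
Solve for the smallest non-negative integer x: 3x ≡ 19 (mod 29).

The inverse of 3 mod 29 is 10 (since 3·10 = 30 ≡ 1).
Multiplying both sides by 10: x ≡ 10·19 = 190 ≡ 16 (mod 29).

16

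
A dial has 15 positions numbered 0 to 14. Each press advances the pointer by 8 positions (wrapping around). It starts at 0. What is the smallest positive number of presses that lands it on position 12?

9

8⁻¹ ≡ 2 (mod 15) because 8·2 = 16 = 1·15 + 1.
Multiplying both sides by 2: x ≡ 2·12 = 24 ≡ 9 (mod 15).
Check: 8·9 = 72 = 4·15 + 12.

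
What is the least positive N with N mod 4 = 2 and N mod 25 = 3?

78

Since 25·1 ≡ 1 (mod 4), take x = 3 + 25·((2−3)·1 mod 4) = 3 + 25·3 = 78.
Check: 78 mod 4 = 2, 78 mod 25 = 3.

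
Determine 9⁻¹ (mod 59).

59 = 6·9 + 5
9 = 1·5 + 4
5 = 1·4 + 1
4 = 4·1 + 0
Back-substituting gives 9·46 ≡ 1 (mod 59).

46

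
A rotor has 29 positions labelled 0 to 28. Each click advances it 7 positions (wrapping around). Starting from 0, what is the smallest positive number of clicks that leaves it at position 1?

29 = 4·7 + 1
7 = 7·1 + 0
Back-substituting gives 7·25 ≡ 1 (mod 29).

25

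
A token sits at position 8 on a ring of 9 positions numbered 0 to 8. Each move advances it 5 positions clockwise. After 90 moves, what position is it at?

90·5 = 450.
450 mod 9 = 0 (since 50·9 = 450).
(8 + 0) mod 9 = 8.

8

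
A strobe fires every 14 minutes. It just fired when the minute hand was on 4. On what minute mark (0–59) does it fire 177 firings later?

177·14 = 2478.
Dividing 2478 by 60 gives quotient 41 and remainder 18.
(4 + 18) mod 60 = 22.

22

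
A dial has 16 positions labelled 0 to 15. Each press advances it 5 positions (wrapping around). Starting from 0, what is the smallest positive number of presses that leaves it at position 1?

5·13 = 65 = 4·16 + 1, so 5⁻¹ ≡ 13 (mod 16).

13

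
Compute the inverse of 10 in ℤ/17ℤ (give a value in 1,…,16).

12

10·12 = 120 = 7·17 + 1, so 10⁻¹ ≡ 12 (mod 17).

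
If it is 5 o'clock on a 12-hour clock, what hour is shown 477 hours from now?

477 = 39·12 + 9, so 477 mod 12 = 9.
5 + 9 → 2 on a 12-hour dial.

2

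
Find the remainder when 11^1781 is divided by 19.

By repeated squaring mod 19: 11^1≡11, 11^2≡7, 11^4≡11, 11^8≡7, 11^16≡11, 11^32≡7, 11^64≡11, 11^128≡7, 11^256≡11, 11^512≡7, 11^1024≡11.
Since 1781 = 1 + 4 + 16 + 32 + 64 + 128 + 512 + 1024 in binary, 11^1781 ≡ 11·11·11·7·11·7·7·11 ≡ 7 (mod 19).

7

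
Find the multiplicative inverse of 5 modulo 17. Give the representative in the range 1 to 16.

7

17 = 3·5 + 2
5 = 2·2 + 1
2 = 2·1 + 0
Back-substituting gives 5·7 ≡ 1 (mod 17).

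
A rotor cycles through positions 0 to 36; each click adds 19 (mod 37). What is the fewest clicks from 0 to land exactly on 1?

37 = 1·19 + 18
19 = 1·18 + 1
18 = 18·1 + 0
Back-substituting gives 19·2 ≡ 1 (mod 37).

2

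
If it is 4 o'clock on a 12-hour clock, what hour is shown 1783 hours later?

1783 mod 12 = 7 (since 148·12 = 1776).
4 + 7 → 11 on a 12-hour dial.

11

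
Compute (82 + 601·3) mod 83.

601·3 = 1803.
1803 − 21·83 = 60, so 1803 ≡ 60 (mod 83).
(82 + 60) mod 83 = 59.

59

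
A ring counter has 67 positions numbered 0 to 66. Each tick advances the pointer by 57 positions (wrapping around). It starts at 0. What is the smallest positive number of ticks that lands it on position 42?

36

57⁻¹ ≡ 20 (mod 67) because 57·20 = 1140 = 17·67 + 1.
Multiplying both sides by 20: x ≡ 20·42 = 840 ≡ 36 (mod 67).
Check: 57·36 = 2052 = 30·67 + 42.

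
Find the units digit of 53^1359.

7

The units digit of 53^n cycles with period 4: 3, 9, 7, 1, …
1359 leaves remainder 3 on division by 4, so 53^1359 ends in 7.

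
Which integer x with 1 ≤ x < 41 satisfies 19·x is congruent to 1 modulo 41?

19·13 = 247 = 6·41 + 1, so 19⁻¹ ≡ 13 (mod 41).

13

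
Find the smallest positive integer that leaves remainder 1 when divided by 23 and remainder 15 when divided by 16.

Since 16·13 ≡ 1 (mod 23), take x = 15 + 16·((1−15)·13 mod 23) = 15 + 16·2 = 47.
Check: 47 mod 23 = 1, 47 mod 16 = 15.

47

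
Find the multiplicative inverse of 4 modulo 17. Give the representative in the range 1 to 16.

13

4·13 = 52 = 3·17 + 1, so 4⁻¹ ≡ 13 (mod 17).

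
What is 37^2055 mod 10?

3

The units digit of 37^n cycles with period 4: 7, 9, 3, 1, …
2055 mod 4 = 3, so the last digit matches 7^3 = 3.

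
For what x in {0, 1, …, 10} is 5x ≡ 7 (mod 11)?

8

The inverse of 5 mod 11 is 9 (since 5·9 = 45 ≡ 1).
So x ≡ 9·7 = 63 ≡ 8 (mod 11).
Check: 5·8 = 40 = 3·11 + 7.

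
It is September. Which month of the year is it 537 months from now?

June

537 = 44·12 + 9, so 537 mod 12 = 9.
September + 9 months → June.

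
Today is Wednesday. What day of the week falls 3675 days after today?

3675 = 525·7 + 0, so 3675 mod 7 = 0.
Wednesday + 0 days → Wednesday.

Wednesday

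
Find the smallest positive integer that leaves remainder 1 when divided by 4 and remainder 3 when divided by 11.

25

x ≡ 1 (mod 4) gives x ∈ {1, 5, 9, 13, 17, 21, 25}.
The first of these with x mod 11 = 3 is 25.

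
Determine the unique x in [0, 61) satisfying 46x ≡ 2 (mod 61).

46⁻¹ ≡ 4 (mod 61) because 46·4 = 184 = 3·61 + 1.
Multiplying both sides by 4: x ≡ 4·2 = 8 ≡ 8 (mod 61).
Check: 46·8 = 368 = 6·61 + 2.

8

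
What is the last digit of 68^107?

2

Last digits of 8^n: 8, 4, 2, 6 (period 4).
107 leaves remainder 3 on division by 4, so 68^107 ends in 2.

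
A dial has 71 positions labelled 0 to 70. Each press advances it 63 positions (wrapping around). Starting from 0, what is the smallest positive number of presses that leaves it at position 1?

62

71 = 1·63 + 8
63 = 7·8 + 7
8 = 1·7 + 1
7 = 7·1 + 0
Back-substituting gives 63·62 ≡ 1 (mod 71).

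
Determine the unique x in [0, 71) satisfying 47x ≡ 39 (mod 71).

25

47⁻¹ ≡ 68 (mod 71) because 47·68 = 3196 = 45·71 + 1.
Multiplying both sides by 68: x ≡ 68·39 = 2652 ≡ 25 (mod 71).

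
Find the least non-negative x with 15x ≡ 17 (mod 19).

The inverse of 15 mod 19 is 14 (since 15·14 = 210 ≡ 1).
Multiplying both sides by 14: x ≡ 14·17 = 238 ≡ 10 (mod 19).
Check: 15·10 = 150 = 7·19 + 17.

10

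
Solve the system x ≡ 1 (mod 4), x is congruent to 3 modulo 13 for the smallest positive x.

29

x ≡ 1 (mod 4) gives x ∈ {1, 5, 9, 13, 17, 21, 25, 29}.
The first of these with x mod 13 = 3 is 29.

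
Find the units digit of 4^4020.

Powers of 4 mod 10 repeat with period 2: 4, 6.
4020 mod 2 = 0, so the last digit matches 4^2 = 6.

6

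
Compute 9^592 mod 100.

81

Successive squares of 9 mod 100: 9^1≡9, 9^2≡81, 9^4≡61, 9^8≡21, 9^16≡41, 9^32≡81, 9^64≡61, 9^128≡21, 9^256≡41, 9^512≡81.
592 = 16 + 64 + 512, so 9^592 ≡ 41·61·81 ≡ 81 (mod 100).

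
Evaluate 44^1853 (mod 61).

Square-and-reduce mod 61: 44^1≡44, 44^2≡45, 44^4≡12, 44^8≡22, 44^16≡57, 44^32≡16, 44^64≡12, 44^128≡22, 44^256≡57, 44^512≡16, 44^1024≡12.
1853 = 1 + 4 + 8 + 16 + 32 + 256 + 512 + 1024, so 44^1853 ≡ 44·12·22·57·16·57·16·12 ≡ 2 (mod 61).

2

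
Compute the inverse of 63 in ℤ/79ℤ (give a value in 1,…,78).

63·74 = 4662 = 59·79 + 1, so 63⁻¹ ≡ 74 (mod 79).

74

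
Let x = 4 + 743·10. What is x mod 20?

743·10 = 7430.
Dividing 7430 by 20 gives quotient 371 and remainder 10.
(4 + 10) mod 20 = 14.

14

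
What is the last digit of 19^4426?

1

Powers of 9 mod 10 repeat with period 2: 9, 1.
4426 mod 2 = 0, so the last digit matches 9^2 = 1.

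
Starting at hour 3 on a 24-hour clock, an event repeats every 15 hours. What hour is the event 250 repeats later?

9

250·15 = 3750.
3750 − 156·24 = 6, so 3750 ≡ 6 (mod 24).
(3 + 6) mod 24 = 9.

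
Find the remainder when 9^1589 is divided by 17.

By repeated squaring mod 17: 9^1≡9, 9^2≡13, 9^4≡16, 9^8≡1, 9^16≡1, 9^32≡1, 9^64≡1, 9^128≡1, 9^256≡1, 9^512≡1, 9^1024≡1.
1589 = 1 + 4 + 16 + 32 + 512 + 1024, so 9^1589 ≡ 9·16·1·1·1·1 ≡ 8 (mod 17).

8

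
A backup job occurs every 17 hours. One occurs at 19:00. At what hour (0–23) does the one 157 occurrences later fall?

0

157·17 = 2669.
2669 mod 24 = 5 (since 111·24 = 2664).
(19 + 5) mod 24 = 0.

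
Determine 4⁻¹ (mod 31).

31 = 7·4 + 3
4 = 1·3 + 1
3 = 3·1 + 0
Back-substituting gives 4·8 ≡ 1 (mod 31).

8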